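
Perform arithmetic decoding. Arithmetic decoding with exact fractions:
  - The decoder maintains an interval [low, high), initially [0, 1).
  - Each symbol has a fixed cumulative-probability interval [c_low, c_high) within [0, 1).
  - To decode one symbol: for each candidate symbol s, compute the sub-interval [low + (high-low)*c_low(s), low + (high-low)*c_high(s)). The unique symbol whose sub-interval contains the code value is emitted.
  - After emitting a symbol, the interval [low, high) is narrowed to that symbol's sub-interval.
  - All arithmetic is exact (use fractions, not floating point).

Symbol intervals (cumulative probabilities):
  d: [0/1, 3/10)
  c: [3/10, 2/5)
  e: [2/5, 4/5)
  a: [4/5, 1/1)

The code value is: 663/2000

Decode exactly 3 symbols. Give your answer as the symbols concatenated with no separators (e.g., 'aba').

Answer: ccd

Derivation:
Step 1: interval [0/1, 1/1), width = 1/1 - 0/1 = 1/1
  'd': [0/1 + 1/1*0/1, 0/1 + 1/1*3/10) = [0/1, 3/10)
  'c': [0/1 + 1/1*3/10, 0/1 + 1/1*2/5) = [3/10, 2/5) <- contains code 663/2000
  'e': [0/1 + 1/1*2/5, 0/1 + 1/1*4/5) = [2/5, 4/5)
  'a': [0/1 + 1/1*4/5, 0/1 + 1/1*1/1) = [4/5, 1/1)
  emit 'c', narrow to [3/10, 2/5)
Step 2: interval [3/10, 2/5), width = 2/5 - 3/10 = 1/10
  'd': [3/10 + 1/10*0/1, 3/10 + 1/10*3/10) = [3/10, 33/100)
  'c': [3/10 + 1/10*3/10, 3/10 + 1/10*2/5) = [33/100, 17/50) <- contains code 663/2000
  'e': [3/10 + 1/10*2/5, 3/10 + 1/10*4/5) = [17/50, 19/50)
  'a': [3/10 + 1/10*4/5, 3/10 + 1/10*1/1) = [19/50, 2/5)
  emit 'c', narrow to [33/100, 17/50)
Step 3: interval [33/100, 17/50), width = 17/50 - 33/100 = 1/100
  'd': [33/100 + 1/100*0/1, 33/100 + 1/100*3/10) = [33/100, 333/1000) <- contains code 663/2000
  'c': [33/100 + 1/100*3/10, 33/100 + 1/100*2/5) = [333/1000, 167/500)
  'e': [33/100 + 1/100*2/5, 33/100 + 1/100*4/5) = [167/500, 169/500)
  'a': [33/100 + 1/100*4/5, 33/100 + 1/100*1/1) = [169/500, 17/50)
  emit 'd', narrow to [33/100, 333/1000)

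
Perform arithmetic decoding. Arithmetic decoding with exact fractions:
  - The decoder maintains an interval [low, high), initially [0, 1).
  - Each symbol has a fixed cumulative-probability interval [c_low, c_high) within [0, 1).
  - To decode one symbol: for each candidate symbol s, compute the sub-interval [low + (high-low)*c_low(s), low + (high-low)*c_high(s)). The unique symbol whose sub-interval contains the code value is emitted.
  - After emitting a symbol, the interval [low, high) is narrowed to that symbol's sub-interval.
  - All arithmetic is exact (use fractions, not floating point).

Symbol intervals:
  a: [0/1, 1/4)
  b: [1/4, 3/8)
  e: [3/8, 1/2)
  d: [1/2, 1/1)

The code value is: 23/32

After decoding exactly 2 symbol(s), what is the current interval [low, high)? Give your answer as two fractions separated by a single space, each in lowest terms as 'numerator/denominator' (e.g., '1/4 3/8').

Answer: 11/16 3/4

Derivation:
Step 1: interval [0/1, 1/1), width = 1/1 - 0/1 = 1/1
  'a': [0/1 + 1/1*0/1, 0/1 + 1/1*1/4) = [0/1, 1/4)
  'b': [0/1 + 1/1*1/4, 0/1 + 1/1*3/8) = [1/4, 3/8)
  'e': [0/1 + 1/1*3/8, 0/1 + 1/1*1/2) = [3/8, 1/2)
  'd': [0/1 + 1/1*1/2, 0/1 + 1/1*1/1) = [1/2, 1/1) <- contains code 23/32
  emit 'd', narrow to [1/2, 1/1)
Step 2: interval [1/2, 1/1), width = 1/1 - 1/2 = 1/2
  'a': [1/2 + 1/2*0/1, 1/2 + 1/2*1/4) = [1/2, 5/8)
  'b': [1/2 + 1/2*1/4, 1/2 + 1/2*3/8) = [5/8, 11/16)
  'e': [1/2 + 1/2*3/8, 1/2 + 1/2*1/2) = [11/16, 3/4) <- contains code 23/32
  'd': [1/2 + 1/2*1/2, 1/2 + 1/2*1/1) = [3/4, 1/1)
  emit 'e', narrow to [11/16, 3/4)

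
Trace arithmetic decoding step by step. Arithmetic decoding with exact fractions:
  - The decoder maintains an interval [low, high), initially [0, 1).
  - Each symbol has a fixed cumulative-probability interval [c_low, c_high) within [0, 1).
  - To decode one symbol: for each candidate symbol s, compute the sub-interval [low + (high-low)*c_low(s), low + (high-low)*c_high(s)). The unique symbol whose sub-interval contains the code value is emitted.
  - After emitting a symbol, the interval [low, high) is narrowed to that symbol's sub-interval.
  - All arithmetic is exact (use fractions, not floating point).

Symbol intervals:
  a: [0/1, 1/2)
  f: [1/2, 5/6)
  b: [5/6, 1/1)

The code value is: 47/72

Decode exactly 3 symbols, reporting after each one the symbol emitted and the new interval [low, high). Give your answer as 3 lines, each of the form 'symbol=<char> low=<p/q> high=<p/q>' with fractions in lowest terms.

Answer: symbol=f low=1/2 high=5/6
symbol=a low=1/2 high=2/3
symbol=b low=23/36 high=2/3

Derivation:
Step 1: interval [0/1, 1/1), width = 1/1 - 0/1 = 1/1
  'a': [0/1 + 1/1*0/1, 0/1 + 1/1*1/2) = [0/1, 1/2)
  'f': [0/1 + 1/1*1/2, 0/1 + 1/1*5/6) = [1/2, 5/6) <- contains code 47/72
  'b': [0/1 + 1/1*5/6, 0/1 + 1/1*1/1) = [5/6, 1/1)
  emit 'f', narrow to [1/2, 5/6)
Step 2: interval [1/2, 5/6), width = 5/6 - 1/2 = 1/3
  'a': [1/2 + 1/3*0/1, 1/2 + 1/3*1/2) = [1/2, 2/3) <- contains code 47/72
  'f': [1/2 + 1/3*1/2, 1/2 + 1/3*5/6) = [2/3, 7/9)
  'b': [1/2 + 1/3*5/6, 1/2 + 1/3*1/1) = [7/9, 5/6)
  emit 'a', narrow to [1/2, 2/3)
Step 3: interval [1/2, 2/3), width = 2/3 - 1/2 = 1/6
  'a': [1/2 + 1/6*0/1, 1/2 + 1/6*1/2) = [1/2, 7/12)
  'f': [1/2 + 1/6*1/2, 1/2 + 1/6*5/6) = [7/12, 23/36)
  'b': [1/2 + 1/6*5/6, 1/2 + 1/6*1/1) = [23/36, 2/3) <- contains code 47/72
  emit 'b', narrow to [23/36, 2/3)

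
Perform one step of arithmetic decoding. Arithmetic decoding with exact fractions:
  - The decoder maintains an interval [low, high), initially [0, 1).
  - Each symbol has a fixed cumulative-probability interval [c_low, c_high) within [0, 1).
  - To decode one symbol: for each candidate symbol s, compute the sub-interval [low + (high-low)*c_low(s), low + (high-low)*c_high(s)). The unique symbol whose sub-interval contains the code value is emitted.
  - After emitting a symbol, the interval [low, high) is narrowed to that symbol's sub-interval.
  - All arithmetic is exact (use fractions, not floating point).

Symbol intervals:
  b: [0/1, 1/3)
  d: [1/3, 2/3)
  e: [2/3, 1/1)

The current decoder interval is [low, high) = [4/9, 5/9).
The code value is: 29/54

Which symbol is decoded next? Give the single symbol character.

Interval width = high − low = 5/9 − 4/9 = 1/9
Scaled code = (code − low) / width = (29/54 − 4/9) / 1/9 = 5/6
  b: [0/1, 1/3) 
  d: [1/3, 2/3) 
  e: [2/3, 1/1) ← scaled code falls here ✓

Answer: e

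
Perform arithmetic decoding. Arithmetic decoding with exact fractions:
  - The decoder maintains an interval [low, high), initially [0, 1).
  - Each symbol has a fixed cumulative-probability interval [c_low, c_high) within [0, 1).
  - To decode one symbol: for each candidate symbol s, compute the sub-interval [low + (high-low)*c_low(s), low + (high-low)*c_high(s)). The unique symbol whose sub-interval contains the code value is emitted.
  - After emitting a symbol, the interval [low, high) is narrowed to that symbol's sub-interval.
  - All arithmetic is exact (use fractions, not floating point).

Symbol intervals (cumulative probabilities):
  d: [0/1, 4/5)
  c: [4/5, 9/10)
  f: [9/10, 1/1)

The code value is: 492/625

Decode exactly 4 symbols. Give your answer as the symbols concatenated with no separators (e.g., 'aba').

Answer: dfcd

Derivation:
Step 1: interval [0/1, 1/1), width = 1/1 - 0/1 = 1/1
  'd': [0/1 + 1/1*0/1, 0/1 + 1/1*4/5) = [0/1, 4/5) <- contains code 492/625
  'c': [0/1 + 1/1*4/5, 0/1 + 1/1*9/10) = [4/5, 9/10)
  'f': [0/1 + 1/1*9/10, 0/1 + 1/1*1/1) = [9/10, 1/1)
  emit 'd', narrow to [0/1, 4/5)
Step 2: interval [0/1, 4/5), width = 4/5 - 0/1 = 4/5
  'd': [0/1 + 4/5*0/1, 0/1 + 4/5*4/5) = [0/1, 16/25)
  'c': [0/1 + 4/5*4/5, 0/1 + 4/5*9/10) = [16/25, 18/25)
  'f': [0/1 + 4/5*9/10, 0/1 + 4/5*1/1) = [18/25, 4/5) <- contains code 492/625
  emit 'f', narrow to [18/25, 4/5)
Step 3: interval [18/25, 4/5), width = 4/5 - 18/25 = 2/25
  'd': [18/25 + 2/25*0/1, 18/25 + 2/25*4/5) = [18/25, 98/125)
  'c': [18/25 + 2/25*4/5, 18/25 + 2/25*9/10) = [98/125, 99/125) <- contains code 492/625
  'f': [18/25 + 2/25*9/10, 18/25 + 2/25*1/1) = [99/125, 4/5)
  emit 'c', narrow to [98/125, 99/125)
Step 4: interval [98/125, 99/125), width = 99/125 - 98/125 = 1/125
  'd': [98/125 + 1/125*0/1, 98/125 + 1/125*4/5) = [98/125, 494/625) <- contains code 492/625
  'c': [98/125 + 1/125*4/5, 98/125 + 1/125*9/10) = [494/625, 989/1250)
  'f': [98/125 + 1/125*9/10, 98/125 + 1/125*1/1) = [989/1250, 99/125)
  emit 'd', narrow to [98/125, 494/625)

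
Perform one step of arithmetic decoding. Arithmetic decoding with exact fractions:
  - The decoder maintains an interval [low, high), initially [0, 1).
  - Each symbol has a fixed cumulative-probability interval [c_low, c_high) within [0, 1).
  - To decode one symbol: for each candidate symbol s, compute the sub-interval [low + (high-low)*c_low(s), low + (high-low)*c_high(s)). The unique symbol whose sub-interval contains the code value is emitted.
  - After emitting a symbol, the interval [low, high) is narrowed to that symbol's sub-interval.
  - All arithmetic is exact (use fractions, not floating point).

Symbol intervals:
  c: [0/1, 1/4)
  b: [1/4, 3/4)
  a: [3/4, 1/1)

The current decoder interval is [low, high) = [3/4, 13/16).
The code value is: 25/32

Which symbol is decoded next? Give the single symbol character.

Interval width = high − low = 13/16 − 3/4 = 1/16
Scaled code = (code − low) / width = (25/32 − 3/4) / 1/16 = 1/2
  c: [0/1, 1/4) 
  b: [1/4, 3/4) ← scaled code falls here ✓
  a: [3/4, 1/1) 

Answer: b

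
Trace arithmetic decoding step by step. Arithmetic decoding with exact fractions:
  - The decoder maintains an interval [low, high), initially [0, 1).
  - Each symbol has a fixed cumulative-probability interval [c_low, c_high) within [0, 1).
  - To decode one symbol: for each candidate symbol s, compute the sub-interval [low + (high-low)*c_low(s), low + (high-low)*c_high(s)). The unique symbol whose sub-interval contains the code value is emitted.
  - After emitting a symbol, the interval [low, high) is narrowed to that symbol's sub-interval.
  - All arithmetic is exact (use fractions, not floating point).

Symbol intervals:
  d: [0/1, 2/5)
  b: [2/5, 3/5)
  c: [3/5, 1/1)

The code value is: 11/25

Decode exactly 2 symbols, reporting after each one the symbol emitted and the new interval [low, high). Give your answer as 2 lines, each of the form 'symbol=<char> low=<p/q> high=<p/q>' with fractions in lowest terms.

Step 1: interval [0/1, 1/1), width = 1/1 - 0/1 = 1/1
  'd': [0/1 + 1/1*0/1, 0/1 + 1/1*2/5) = [0/1, 2/5)
  'b': [0/1 + 1/1*2/5, 0/1 + 1/1*3/5) = [2/5, 3/5) <- contains code 11/25
  'c': [0/1 + 1/1*3/5, 0/1 + 1/1*1/1) = [3/5, 1/1)
  emit 'b', narrow to [2/5, 3/5)
Step 2: interval [2/5, 3/5), width = 3/5 - 2/5 = 1/5
  'd': [2/5 + 1/5*0/1, 2/5 + 1/5*2/5) = [2/5, 12/25) <- contains code 11/25
  'b': [2/5 + 1/5*2/5, 2/5 + 1/5*3/5) = [12/25, 13/25)
  'c': [2/5 + 1/5*3/5, 2/5 + 1/5*1/1) = [13/25, 3/5)
  emit 'd', narrow to [2/5, 12/25)

Answer: symbol=b low=2/5 high=3/5
symbol=d low=2/5 high=12/25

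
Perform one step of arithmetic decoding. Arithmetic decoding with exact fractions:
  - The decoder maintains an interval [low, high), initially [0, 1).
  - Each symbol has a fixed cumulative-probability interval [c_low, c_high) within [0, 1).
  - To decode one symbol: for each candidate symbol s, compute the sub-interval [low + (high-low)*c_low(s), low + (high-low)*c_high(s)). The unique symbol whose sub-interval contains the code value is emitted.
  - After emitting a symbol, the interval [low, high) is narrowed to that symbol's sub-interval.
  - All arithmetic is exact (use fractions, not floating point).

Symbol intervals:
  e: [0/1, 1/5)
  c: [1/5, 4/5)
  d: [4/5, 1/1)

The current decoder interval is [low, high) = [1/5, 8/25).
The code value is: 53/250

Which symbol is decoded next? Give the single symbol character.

Answer: e

Derivation:
Interval width = high − low = 8/25 − 1/5 = 3/25
Scaled code = (code − low) / width = (53/250 − 1/5) / 3/25 = 1/10
  e: [0/1, 1/5) ← scaled code falls here ✓
  c: [1/5, 4/5) 
  d: [4/5, 1/1) 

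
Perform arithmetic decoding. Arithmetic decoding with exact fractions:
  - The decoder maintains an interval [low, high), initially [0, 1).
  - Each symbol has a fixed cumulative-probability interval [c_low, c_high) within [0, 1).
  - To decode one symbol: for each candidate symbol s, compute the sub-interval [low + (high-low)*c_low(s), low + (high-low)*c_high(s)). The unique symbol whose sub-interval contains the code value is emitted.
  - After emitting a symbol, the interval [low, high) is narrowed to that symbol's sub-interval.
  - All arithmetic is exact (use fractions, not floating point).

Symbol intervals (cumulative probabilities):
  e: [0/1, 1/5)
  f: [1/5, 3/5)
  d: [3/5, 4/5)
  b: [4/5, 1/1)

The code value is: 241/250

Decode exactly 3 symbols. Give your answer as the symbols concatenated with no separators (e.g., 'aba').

Step 1: interval [0/1, 1/1), width = 1/1 - 0/1 = 1/1
  'e': [0/1 + 1/1*0/1, 0/1 + 1/1*1/5) = [0/1, 1/5)
  'f': [0/1 + 1/1*1/5, 0/1 + 1/1*3/5) = [1/5, 3/5)
  'd': [0/1 + 1/1*3/5, 0/1 + 1/1*4/5) = [3/5, 4/5)
  'b': [0/1 + 1/1*4/5, 0/1 + 1/1*1/1) = [4/5, 1/1) <- contains code 241/250
  emit 'b', narrow to [4/5, 1/1)
Step 2: interval [4/5, 1/1), width = 1/1 - 4/5 = 1/5
  'e': [4/5 + 1/5*0/1, 4/5 + 1/5*1/5) = [4/5, 21/25)
  'f': [4/5 + 1/5*1/5, 4/5 + 1/5*3/5) = [21/25, 23/25)
  'd': [4/5 + 1/5*3/5, 4/5 + 1/5*4/5) = [23/25, 24/25)
  'b': [4/5 + 1/5*4/5, 4/5 + 1/5*1/1) = [24/25, 1/1) <- contains code 241/250
  emit 'b', narrow to [24/25, 1/1)
Step 3: interval [24/25, 1/1), width = 1/1 - 24/25 = 1/25
  'e': [24/25 + 1/25*0/1, 24/25 + 1/25*1/5) = [24/25, 121/125) <- contains code 241/250
  'f': [24/25 + 1/25*1/5, 24/25 + 1/25*3/5) = [121/125, 123/125)
  'd': [24/25 + 1/25*3/5, 24/25 + 1/25*4/5) = [123/125, 124/125)
  'b': [24/25 + 1/25*4/5, 24/25 + 1/25*1/1) = [124/125, 1/1)
  emit 'e', narrow to [24/25, 121/125)

Answer: bbe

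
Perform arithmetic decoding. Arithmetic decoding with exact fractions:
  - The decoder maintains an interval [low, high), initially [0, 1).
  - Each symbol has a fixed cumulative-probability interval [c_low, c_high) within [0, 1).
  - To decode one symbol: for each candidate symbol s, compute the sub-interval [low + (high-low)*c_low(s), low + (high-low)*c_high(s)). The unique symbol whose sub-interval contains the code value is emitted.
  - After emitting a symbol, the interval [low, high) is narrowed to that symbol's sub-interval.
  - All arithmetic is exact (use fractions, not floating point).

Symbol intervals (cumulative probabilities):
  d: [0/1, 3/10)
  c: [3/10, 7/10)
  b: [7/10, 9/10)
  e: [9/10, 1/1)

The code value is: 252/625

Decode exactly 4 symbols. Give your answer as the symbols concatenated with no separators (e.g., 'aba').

Step 1: interval [0/1, 1/1), width = 1/1 - 0/1 = 1/1
  'd': [0/1 + 1/1*0/1, 0/1 + 1/1*3/10) = [0/1, 3/10)
  'c': [0/1 + 1/1*3/10, 0/1 + 1/1*7/10) = [3/10, 7/10) <- contains code 252/625
  'b': [0/1 + 1/1*7/10, 0/1 + 1/1*9/10) = [7/10, 9/10)
  'e': [0/1 + 1/1*9/10, 0/1 + 1/1*1/1) = [9/10, 1/1)
  emit 'c', narrow to [3/10, 7/10)
Step 2: interval [3/10, 7/10), width = 7/10 - 3/10 = 2/5
  'd': [3/10 + 2/5*0/1, 3/10 + 2/5*3/10) = [3/10, 21/50) <- contains code 252/625
  'c': [3/10 + 2/5*3/10, 3/10 + 2/5*7/10) = [21/50, 29/50)
  'b': [3/10 + 2/5*7/10, 3/10 + 2/5*9/10) = [29/50, 33/50)
  'e': [3/10 + 2/5*9/10, 3/10 + 2/5*1/1) = [33/50, 7/10)
  emit 'd', narrow to [3/10, 21/50)
Step 3: interval [3/10, 21/50), width = 21/50 - 3/10 = 3/25
  'd': [3/10 + 3/25*0/1, 3/10 + 3/25*3/10) = [3/10, 42/125)
  'c': [3/10 + 3/25*3/10, 3/10 + 3/25*7/10) = [42/125, 48/125)
  'b': [3/10 + 3/25*7/10, 3/10 + 3/25*9/10) = [48/125, 51/125) <- contains code 252/625
  'e': [3/10 + 3/25*9/10, 3/10 + 3/25*1/1) = [51/125, 21/50)
  emit 'b', narrow to [48/125, 51/125)
Step 4: interval [48/125, 51/125), width = 51/125 - 48/125 = 3/125
  'd': [48/125 + 3/125*0/1, 48/125 + 3/125*3/10) = [48/125, 489/1250)
  'c': [48/125 + 3/125*3/10, 48/125 + 3/125*7/10) = [489/1250, 501/1250)
  'b': [48/125 + 3/125*7/10, 48/125 + 3/125*9/10) = [501/1250, 507/1250) <- contains code 252/625
  'e': [48/125 + 3/125*9/10, 48/125 + 3/125*1/1) = [507/1250, 51/125)
  emit 'b', narrow to [501/1250, 507/1250)

Answer: cdbb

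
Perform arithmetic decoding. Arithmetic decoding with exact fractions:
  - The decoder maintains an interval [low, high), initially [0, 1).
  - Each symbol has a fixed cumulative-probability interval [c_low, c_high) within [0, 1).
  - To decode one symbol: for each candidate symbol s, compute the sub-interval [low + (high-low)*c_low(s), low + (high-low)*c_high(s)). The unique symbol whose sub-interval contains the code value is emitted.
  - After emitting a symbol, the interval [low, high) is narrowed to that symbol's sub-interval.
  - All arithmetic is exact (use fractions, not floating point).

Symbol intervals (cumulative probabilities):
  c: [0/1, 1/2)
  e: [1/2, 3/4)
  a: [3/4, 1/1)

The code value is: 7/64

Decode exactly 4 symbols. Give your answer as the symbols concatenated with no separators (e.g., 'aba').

Answer: ccca

Derivation:
Step 1: interval [0/1, 1/1), width = 1/1 - 0/1 = 1/1
  'c': [0/1 + 1/1*0/1, 0/1 + 1/1*1/2) = [0/1, 1/2) <- contains code 7/64
  'e': [0/1 + 1/1*1/2, 0/1 + 1/1*3/4) = [1/2, 3/4)
  'a': [0/1 + 1/1*3/4, 0/1 + 1/1*1/1) = [3/4, 1/1)
  emit 'c', narrow to [0/1, 1/2)
Step 2: interval [0/1, 1/2), width = 1/2 - 0/1 = 1/2
  'c': [0/1 + 1/2*0/1, 0/1 + 1/2*1/2) = [0/1, 1/4) <- contains code 7/64
  'e': [0/1 + 1/2*1/2, 0/1 + 1/2*3/4) = [1/4, 3/8)
  'a': [0/1 + 1/2*3/4, 0/1 + 1/2*1/1) = [3/8, 1/2)
  emit 'c', narrow to [0/1, 1/4)
Step 3: interval [0/1, 1/4), width = 1/4 - 0/1 = 1/4
  'c': [0/1 + 1/4*0/1, 0/1 + 1/4*1/2) = [0/1, 1/8) <- contains code 7/64
  'e': [0/1 + 1/4*1/2, 0/1 + 1/4*3/4) = [1/8, 3/16)
  'a': [0/1 + 1/4*3/4, 0/1 + 1/4*1/1) = [3/16, 1/4)
  emit 'c', narrow to [0/1, 1/8)
Step 4: interval [0/1, 1/8), width = 1/8 - 0/1 = 1/8
  'c': [0/1 + 1/8*0/1, 0/1 + 1/8*1/2) = [0/1, 1/16)
  'e': [0/1 + 1/8*1/2, 0/1 + 1/8*3/4) = [1/16, 3/32)
  'a': [0/1 + 1/8*3/4, 0/1 + 1/8*1/1) = [3/32, 1/8) <- contains code 7/64
  emit 'a', narrow to [3/32, 1/8)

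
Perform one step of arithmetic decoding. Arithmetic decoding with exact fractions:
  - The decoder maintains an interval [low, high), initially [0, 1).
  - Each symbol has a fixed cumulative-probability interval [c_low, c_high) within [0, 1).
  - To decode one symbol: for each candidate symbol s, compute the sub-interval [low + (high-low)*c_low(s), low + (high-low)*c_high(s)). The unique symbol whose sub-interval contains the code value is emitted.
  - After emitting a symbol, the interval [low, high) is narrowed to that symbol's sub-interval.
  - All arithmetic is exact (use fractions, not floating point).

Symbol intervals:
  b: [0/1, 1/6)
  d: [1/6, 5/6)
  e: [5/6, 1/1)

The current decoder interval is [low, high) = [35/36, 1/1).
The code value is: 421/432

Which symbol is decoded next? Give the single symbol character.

Interval width = high − low = 1/1 − 35/36 = 1/36
Scaled code = (code − low) / width = (421/432 − 35/36) / 1/36 = 1/12
  b: [0/1, 1/6) ← scaled code falls here ✓
  d: [1/6, 5/6) 
  e: [5/6, 1/1) 

Answer: b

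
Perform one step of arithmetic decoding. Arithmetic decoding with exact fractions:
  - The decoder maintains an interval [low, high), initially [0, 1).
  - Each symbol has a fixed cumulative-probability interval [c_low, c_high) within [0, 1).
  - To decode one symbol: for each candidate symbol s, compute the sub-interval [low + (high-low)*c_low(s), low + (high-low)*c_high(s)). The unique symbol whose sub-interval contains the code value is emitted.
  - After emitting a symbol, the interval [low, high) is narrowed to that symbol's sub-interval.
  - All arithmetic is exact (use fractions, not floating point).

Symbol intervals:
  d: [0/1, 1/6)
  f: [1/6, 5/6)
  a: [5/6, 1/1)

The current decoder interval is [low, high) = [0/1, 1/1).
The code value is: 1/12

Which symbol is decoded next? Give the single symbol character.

Interval width = high − low = 1/1 − 0/1 = 1/1
Scaled code = (code − low) / width = (1/12 − 0/1) / 1/1 = 1/12
  d: [0/1, 1/6) ← scaled code falls here ✓
  f: [1/6, 5/6) 
  a: [5/6, 1/1) 

Answer: d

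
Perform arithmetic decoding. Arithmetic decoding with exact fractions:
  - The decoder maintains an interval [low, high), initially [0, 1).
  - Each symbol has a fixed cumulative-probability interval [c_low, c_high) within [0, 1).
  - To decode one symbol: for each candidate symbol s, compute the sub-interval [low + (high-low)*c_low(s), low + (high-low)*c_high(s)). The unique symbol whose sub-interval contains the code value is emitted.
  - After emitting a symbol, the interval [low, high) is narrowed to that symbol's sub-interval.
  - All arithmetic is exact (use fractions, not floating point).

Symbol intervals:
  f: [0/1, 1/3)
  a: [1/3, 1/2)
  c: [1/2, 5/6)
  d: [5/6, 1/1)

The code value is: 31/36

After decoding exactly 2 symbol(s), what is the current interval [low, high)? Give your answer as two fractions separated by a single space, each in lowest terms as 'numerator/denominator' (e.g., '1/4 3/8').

Answer: 5/6 8/9

Derivation:
Step 1: interval [0/1, 1/1), width = 1/1 - 0/1 = 1/1
  'f': [0/1 + 1/1*0/1, 0/1 + 1/1*1/3) = [0/1, 1/3)
  'a': [0/1 + 1/1*1/3, 0/1 + 1/1*1/2) = [1/3, 1/2)
  'c': [0/1 + 1/1*1/2, 0/1 + 1/1*5/6) = [1/2, 5/6)
  'd': [0/1 + 1/1*5/6, 0/1 + 1/1*1/1) = [5/6, 1/1) <- contains code 31/36
  emit 'd', narrow to [5/6, 1/1)
Step 2: interval [5/6, 1/1), width = 1/1 - 5/6 = 1/6
  'f': [5/6 + 1/6*0/1, 5/6 + 1/6*1/3) = [5/6, 8/9) <- contains code 31/36
  'a': [5/6 + 1/6*1/3, 5/6 + 1/6*1/2) = [8/9, 11/12)
  'c': [5/6 + 1/6*1/2, 5/6 + 1/6*5/6) = [11/12, 35/36)
  'd': [5/6 + 1/6*5/6, 5/6 + 1/6*1/1) = [35/36, 1/1)
  emit 'f', narrow to [5/6, 8/9)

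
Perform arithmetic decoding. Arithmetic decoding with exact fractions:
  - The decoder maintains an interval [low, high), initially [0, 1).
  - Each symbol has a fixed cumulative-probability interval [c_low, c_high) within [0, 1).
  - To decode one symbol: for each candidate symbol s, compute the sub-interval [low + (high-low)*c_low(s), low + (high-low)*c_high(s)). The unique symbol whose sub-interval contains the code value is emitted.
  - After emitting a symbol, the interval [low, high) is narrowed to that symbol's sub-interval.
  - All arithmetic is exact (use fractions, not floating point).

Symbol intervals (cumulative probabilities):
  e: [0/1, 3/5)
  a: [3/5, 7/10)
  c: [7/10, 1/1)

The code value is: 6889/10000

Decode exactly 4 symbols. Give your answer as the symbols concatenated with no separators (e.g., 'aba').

Answer: acae

Derivation:
Step 1: interval [0/1, 1/1), width = 1/1 - 0/1 = 1/1
  'e': [0/1 + 1/1*0/1, 0/1 + 1/1*3/5) = [0/1, 3/5)
  'a': [0/1 + 1/1*3/5, 0/1 + 1/1*7/10) = [3/5, 7/10) <- contains code 6889/10000
  'c': [0/1 + 1/1*7/10, 0/1 + 1/1*1/1) = [7/10, 1/1)
  emit 'a', narrow to [3/5, 7/10)
Step 2: interval [3/5, 7/10), width = 7/10 - 3/5 = 1/10
  'e': [3/5 + 1/10*0/1, 3/5 + 1/10*3/5) = [3/5, 33/50)
  'a': [3/5 + 1/10*3/5, 3/5 + 1/10*7/10) = [33/50, 67/100)
  'c': [3/5 + 1/10*7/10, 3/5 + 1/10*1/1) = [67/100, 7/10) <- contains code 6889/10000
  emit 'c', narrow to [67/100, 7/10)
Step 3: interval [67/100, 7/10), width = 7/10 - 67/100 = 3/100
  'e': [67/100 + 3/100*0/1, 67/100 + 3/100*3/5) = [67/100, 86/125)
  'a': [67/100 + 3/100*3/5, 67/100 + 3/100*7/10) = [86/125, 691/1000) <- contains code 6889/10000
  'c': [67/100 + 3/100*7/10, 67/100 + 3/100*1/1) = [691/1000, 7/10)
  emit 'a', narrow to [86/125, 691/1000)
Step 4: interval [86/125, 691/1000), width = 691/1000 - 86/125 = 3/1000
  'e': [86/125 + 3/1000*0/1, 86/125 + 3/1000*3/5) = [86/125, 3449/5000) <- contains code 6889/10000
  'a': [86/125 + 3/1000*3/5, 86/125 + 3/1000*7/10) = [3449/5000, 6901/10000)
  'c': [86/125 + 3/1000*7/10, 86/125 + 3/1000*1/1) = [6901/10000, 691/1000)
  emit 'e', narrow to [86/125, 3449/5000)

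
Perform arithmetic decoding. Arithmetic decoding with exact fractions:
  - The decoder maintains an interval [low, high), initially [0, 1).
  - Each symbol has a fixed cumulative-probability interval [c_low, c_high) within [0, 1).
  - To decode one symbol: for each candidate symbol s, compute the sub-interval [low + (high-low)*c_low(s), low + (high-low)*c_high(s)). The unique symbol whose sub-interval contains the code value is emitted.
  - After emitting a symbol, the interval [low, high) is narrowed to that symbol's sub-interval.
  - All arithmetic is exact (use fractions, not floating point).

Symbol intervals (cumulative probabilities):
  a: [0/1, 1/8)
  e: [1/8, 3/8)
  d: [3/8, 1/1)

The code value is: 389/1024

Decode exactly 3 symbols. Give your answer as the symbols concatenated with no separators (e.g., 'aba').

Answer: daa

Derivation:
Step 1: interval [0/1, 1/1), width = 1/1 - 0/1 = 1/1
  'a': [0/1 + 1/1*0/1, 0/1 + 1/1*1/8) = [0/1, 1/8)
  'e': [0/1 + 1/1*1/8, 0/1 + 1/1*3/8) = [1/8, 3/8)
  'd': [0/1 + 1/1*3/8, 0/1 + 1/1*1/1) = [3/8, 1/1) <- contains code 389/1024
  emit 'd', narrow to [3/8, 1/1)
Step 2: interval [3/8, 1/1), width = 1/1 - 3/8 = 5/8
  'a': [3/8 + 5/8*0/1, 3/8 + 5/8*1/8) = [3/8, 29/64) <- contains code 389/1024
  'e': [3/8 + 5/8*1/8, 3/8 + 5/8*3/8) = [29/64, 39/64)
  'd': [3/8 + 5/8*3/8, 3/8 + 5/8*1/1) = [39/64, 1/1)
  emit 'a', narrow to [3/8, 29/64)
Step 3: interval [3/8, 29/64), width = 29/64 - 3/8 = 5/64
  'a': [3/8 + 5/64*0/1, 3/8 + 5/64*1/8) = [3/8, 197/512) <- contains code 389/1024
  'e': [3/8 + 5/64*1/8, 3/8 + 5/64*3/8) = [197/512, 207/512)
  'd': [3/8 + 5/64*3/8, 3/8 + 5/64*1/1) = [207/512, 29/64)
  emit 'a', narrow to [3/8, 197/512)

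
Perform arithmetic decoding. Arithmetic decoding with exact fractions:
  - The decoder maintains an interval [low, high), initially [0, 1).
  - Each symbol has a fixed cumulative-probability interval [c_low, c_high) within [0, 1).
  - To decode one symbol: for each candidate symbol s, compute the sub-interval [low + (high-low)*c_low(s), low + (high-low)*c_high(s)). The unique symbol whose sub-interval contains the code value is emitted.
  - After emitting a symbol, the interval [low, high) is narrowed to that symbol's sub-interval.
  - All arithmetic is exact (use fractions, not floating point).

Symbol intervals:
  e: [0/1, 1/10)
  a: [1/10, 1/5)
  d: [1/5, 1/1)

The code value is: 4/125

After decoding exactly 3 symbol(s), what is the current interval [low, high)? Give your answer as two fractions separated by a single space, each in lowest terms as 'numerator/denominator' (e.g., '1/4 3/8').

Answer: 7/250 9/250

Derivation:
Step 1: interval [0/1, 1/1), width = 1/1 - 0/1 = 1/1
  'e': [0/1 + 1/1*0/1, 0/1 + 1/1*1/10) = [0/1, 1/10) <- contains code 4/125
  'a': [0/1 + 1/1*1/10, 0/1 + 1/1*1/5) = [1/10, 1/5)
  'd': [0/1 + 1/1*1/5, 0/1 + 1/1*1/1) = [1/5, 1/1)
  emit 'e', narrow to [0/1, 1/10)
Step 2: interval [0/1, 1/10), width = 1/10 - 0/1 = 1/10
  'e': [0/1 + 1/10*0/1, 0/1 + 1/10*1/10) = [0/1, 1/100)
  'a': [0/1 + 1/10*1/10, 0/1 + 1/10*1/5) = [1/100, 1/50)
  'd': [0/1 + 1/10*1/5, 0/1 + 1/10*1/1) = [1/50, 1/10) <- contains code 4/125
  emit 'd', narrow to [1/50, 1/10)
Step 3: interval [1/50, 1/10), width = 1/10 - 1/50 = 2/25
  'e': [1/50 + 2/25*0/1, 1/50 + 2/25*1/10) = [1/50, 7/250)
  'a': [1/50 + 2/25*1/10, 1/50 + 2/25*1/5) = [7/250, 9/250) <- contains code 4/125
  'd': [1/50 + 2/25*1/5, 1/50 + 2/25*1/1) = [9/250, 1/10)
  emit 'a', narrow to [7/250, 9/250)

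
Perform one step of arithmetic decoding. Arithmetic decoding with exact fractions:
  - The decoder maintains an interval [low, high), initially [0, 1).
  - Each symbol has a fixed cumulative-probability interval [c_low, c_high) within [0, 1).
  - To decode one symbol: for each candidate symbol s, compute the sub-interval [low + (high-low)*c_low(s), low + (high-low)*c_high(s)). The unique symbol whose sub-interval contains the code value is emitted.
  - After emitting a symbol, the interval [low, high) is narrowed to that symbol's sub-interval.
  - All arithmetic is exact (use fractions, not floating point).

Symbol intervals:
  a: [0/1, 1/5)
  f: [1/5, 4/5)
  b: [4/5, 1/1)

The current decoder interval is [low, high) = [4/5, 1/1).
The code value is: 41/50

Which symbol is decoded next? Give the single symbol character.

Interval width = high − low = 1/1 − 4/5 = 1/5
Scaled code = (code − low) / width = (41/50 − 4/5) / 1/5 = 1/10
  a: [0/1, 1/5) ← scaled code falls here ✓
  f: [1/5, 4/5) 
  b: [4/5, 1/1) 

Answer: a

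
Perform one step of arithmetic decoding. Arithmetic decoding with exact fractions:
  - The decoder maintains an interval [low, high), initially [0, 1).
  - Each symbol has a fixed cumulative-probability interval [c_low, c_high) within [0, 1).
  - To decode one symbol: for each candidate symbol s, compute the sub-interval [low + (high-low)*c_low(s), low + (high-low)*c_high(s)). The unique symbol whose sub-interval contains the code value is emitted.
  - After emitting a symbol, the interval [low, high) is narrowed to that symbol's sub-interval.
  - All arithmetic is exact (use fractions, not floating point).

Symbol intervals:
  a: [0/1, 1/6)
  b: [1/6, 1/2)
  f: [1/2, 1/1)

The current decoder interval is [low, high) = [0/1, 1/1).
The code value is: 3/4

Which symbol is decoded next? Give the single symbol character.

Interval width = high − low = 1/1 − 0/1 = 1/1
Scaled code = (code − low) / width = (3/4 − 0/1) / 1/1 = 3/4
  a: [0/1, 1/6) 
  b: [1/6, 1/2) 
  f: [1/2, 1/1) ← scaled code falls here ✓

Answer: f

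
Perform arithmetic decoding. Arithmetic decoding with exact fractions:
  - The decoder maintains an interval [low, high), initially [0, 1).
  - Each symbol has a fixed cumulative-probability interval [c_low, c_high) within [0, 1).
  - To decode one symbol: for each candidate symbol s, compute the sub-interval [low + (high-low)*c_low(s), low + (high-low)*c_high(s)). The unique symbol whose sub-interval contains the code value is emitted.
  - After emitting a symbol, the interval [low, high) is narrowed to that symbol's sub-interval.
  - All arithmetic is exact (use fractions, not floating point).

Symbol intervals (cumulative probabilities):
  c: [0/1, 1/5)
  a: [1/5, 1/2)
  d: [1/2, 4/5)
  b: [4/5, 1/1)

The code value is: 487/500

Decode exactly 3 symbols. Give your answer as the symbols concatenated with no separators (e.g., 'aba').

Step 1: interval [0/1, 1/1), width = 1/1 - 0/1 = 1/1
  'c': [0/1 + 1/1*0/1, 0/1 + 1/1*1/5) = [0/1, 1/5)
  'a': [0/1 + 1/1*1/5, 0/1 + 1/1*1/2) = [1/5, 1/2)
  'd': [0/1 + 1/1*1/2, 0/1 + 1/1*4/5) = [1/2, 4/5)
  'b': [0/1 + 1/1*4/5, 0/1 + 1/1*1/1) = [4/5, 1/1) <- contains code 487/500
  emit 'b', narrow to [4/5, 1/1)
Step 2: interval [4/5, 1/1), width = 1/1 - 4/5 = 1/5
  'c': [4/5 + 1/5*0/1, 4/5 + 1/5*1/5) = [4/5, 21/25)
  'a': [4/5 + 1/5*1/5, 4/5 + 1/5*1/2) = [21/25, 9/10)
  'd': [4/5 + 1/5*1/2, 4/5 + 1/5*4/5) = [9/10, 24/25)
  'b': [4/5 + 1/5*4/5, 4/5 + 1/5*1/1) = [24/25, 1/1) <- contains code 487/500
  emit 'b', narrow to [24/25, 1/1)
Step 3: interval [24/25, 1/1), width = 1/1 - 24/25 = 1/25
  'c': [24/25 + 1/25*0/1, 24/25 + 1/25*1/5) = [24/25, 121/125)
  'a': [24/25 + 1/25*1/5, 24/25 + 1/25*1/2) = [121/125, 49/50) <- contains code 487/500
  'd': [24/25 + 1/25*1/2, 24/25 + 1/25*4/5) = [49/50, 124/125)
  'b': [24/25 + 1/25*4/5, 24/25 + 1/25*1/1) = [124/125, 1/1)
  emit 'a', narrow to [121/125, 49/50)

Answer: bba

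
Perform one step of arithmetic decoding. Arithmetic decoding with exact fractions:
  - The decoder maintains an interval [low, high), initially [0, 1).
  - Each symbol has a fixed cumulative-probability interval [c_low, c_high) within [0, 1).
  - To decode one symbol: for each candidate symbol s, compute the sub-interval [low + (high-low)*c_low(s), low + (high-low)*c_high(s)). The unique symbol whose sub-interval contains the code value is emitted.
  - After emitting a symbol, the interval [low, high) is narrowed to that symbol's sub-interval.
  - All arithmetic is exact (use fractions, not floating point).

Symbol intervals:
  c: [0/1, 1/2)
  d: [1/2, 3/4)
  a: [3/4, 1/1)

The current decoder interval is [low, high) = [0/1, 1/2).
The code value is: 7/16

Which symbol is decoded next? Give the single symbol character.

Answer: a

Derivation:
Interval width = high − low = 1/2 − 0/1 = 1/2
Scaled code = (code − low) / width = (7/16 − 0/1) / 1/2 = 7/8
  c: [0/1, 1/2) 
  d: [1/2, 3/4) 
  a: [3/4, 1/1) ← scaled code falls here ✓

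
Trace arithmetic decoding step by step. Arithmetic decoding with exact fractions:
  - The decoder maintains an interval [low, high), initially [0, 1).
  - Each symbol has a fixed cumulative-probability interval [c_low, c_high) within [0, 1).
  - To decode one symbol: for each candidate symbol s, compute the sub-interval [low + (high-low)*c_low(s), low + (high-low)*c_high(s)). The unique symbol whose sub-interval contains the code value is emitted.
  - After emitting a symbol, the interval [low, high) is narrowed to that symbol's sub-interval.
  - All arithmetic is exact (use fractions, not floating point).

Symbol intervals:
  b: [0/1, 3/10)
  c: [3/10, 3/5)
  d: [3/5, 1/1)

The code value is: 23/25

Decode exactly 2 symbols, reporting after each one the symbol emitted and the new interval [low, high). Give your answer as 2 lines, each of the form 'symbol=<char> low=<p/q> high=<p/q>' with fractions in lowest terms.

Step 1: interval [0/1, 1/1), width = 1/1 - 0/1 = 1/1
  'b': [0/1 + 1/1*0/1, 0/1 + 1/1*3/10) = [0/1, 3/10)
  'c': [0/1 + 1/1*3/10, 0/1 + 1/1*3/5) = [3/10, 3/5)
  'd': [0/1 + 1/1*3/5, 0/1 + 1/1*1/1) = [3/5, 1/1) <- contains code 23/25
  emit 'd', narrow to [3/5, 1/1)
Step 2: interval [3/5, 1/1), width = 1/1 - 3/5 = 2/5
  'b': [3/5 + 2/5*0/1, 3/5 + 2/5*3/10) = [3/5, 18/25)
  'c': [3/5 + 2/5*3/10, 3/5 + 2/5*3/5) = [18/25, 21/25)
  'd': [3/5 + 2/5*3/5, 3/5 + 2/5*1/1) = [21/25, 1/1) <- contains code 23/25
  emit 'd', narrow to [21/25, 1/1)

Answer: symbol=d low=3/5 high=1/1
symbol=d low=21/25 high=1/1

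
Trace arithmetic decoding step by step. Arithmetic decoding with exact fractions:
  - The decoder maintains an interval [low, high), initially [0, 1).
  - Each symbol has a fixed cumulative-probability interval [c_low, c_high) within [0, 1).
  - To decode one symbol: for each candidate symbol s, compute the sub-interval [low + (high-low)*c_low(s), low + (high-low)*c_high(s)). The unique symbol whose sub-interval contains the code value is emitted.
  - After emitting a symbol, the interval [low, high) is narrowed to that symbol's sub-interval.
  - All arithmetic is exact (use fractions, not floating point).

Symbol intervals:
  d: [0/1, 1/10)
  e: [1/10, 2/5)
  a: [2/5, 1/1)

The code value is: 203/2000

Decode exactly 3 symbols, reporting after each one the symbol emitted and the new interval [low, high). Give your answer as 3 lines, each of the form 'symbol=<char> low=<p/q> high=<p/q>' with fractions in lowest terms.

Answer: symbol=e low=1/10 high=2/5
symbol=d low=1/10 high=13/100
symbol=d low=1/10 high=103/1000

Derivation:
Step 1: interval [0/1, 1/1), width = 1/1 - 0/1 = 1/1
  'd': [0/1 + 1/1*0/1, 0/1 + 1/1*1/10) = [0/1, 1/10)
  'e': [0/1 + 1/1*1/10, 0/1 + 1/1*2/5) = [1/10, 2/5) <- contains code 203/2000
  'a': [0/1 + 1/1*2/5, 0/1 + 1/1*1/1) = [2/5, 1/1)
  emit 'e', narrow to [1/10, 2/5)
Step 2: interval [1/10, 2/5), width = 2/5 - 1/10 = 3/10
  'd': [1/10 + 3/10*0/1, 1/10 + 3/10*1/10) = [1/10, 13/100) <- contains code 203/2000
  'e': [1/10 + 3/10*1/10, 1/10 + 3/10*2/5) = [13/100, 11/50)
  'a': [1/10 + 3/10*2/5, 1/10 + 3/10*1/1) = [11/50, 2/5)
  emit 'd', narrow to [1/10, 13/100)
Step 3: interval [1/10, 13/100), width = 13/100 - 1/10 = 3/100
  'd': [1/10 + 3/100*0/1, 1/10 + 3/100*1/10) = [1/10, 103/1000) <- contains code 203/2000
  'e': [1/10 + 3/100*1/10, 1/10 + 3/100*2/5) = [103/1000, 14/125)
  'a': [1/10 + 3/100*2/5, 1/10 + 3/100*1/1) = [14/125, 13/100)
  emit 'd', narrow to [1/10, 103/1000)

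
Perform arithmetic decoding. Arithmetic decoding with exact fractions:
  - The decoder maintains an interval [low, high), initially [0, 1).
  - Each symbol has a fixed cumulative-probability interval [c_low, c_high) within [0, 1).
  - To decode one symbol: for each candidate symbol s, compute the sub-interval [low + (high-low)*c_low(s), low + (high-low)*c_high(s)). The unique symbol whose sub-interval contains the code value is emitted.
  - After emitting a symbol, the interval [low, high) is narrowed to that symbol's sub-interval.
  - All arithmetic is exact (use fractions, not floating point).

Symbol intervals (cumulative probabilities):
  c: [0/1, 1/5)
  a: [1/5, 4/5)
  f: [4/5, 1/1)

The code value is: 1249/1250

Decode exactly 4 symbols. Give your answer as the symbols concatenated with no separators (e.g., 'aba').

Step 1: interval [0/1, 1/1), width = 1/1 - 0/1 = 1/1
  'c': [0/1 + 1/1*0/1, 0/1 + 1/1*1/5) = [0/1, 1/5)
  'a': [0/1 + 1/1*1/5, 0/1 + 1/1*4/5) = [1/5, 4/5)
  'f': [0/1 + 1/1*4/5, 0/1 + 1/1*1/1) = [4/5, 1/1) <- contains code 1249/1250
  emit 'f', narrow to [4/5, 1/1)
Step 2: interval [4/5, 1/1), width = 1/1 - 4/5 = 1/5
  'c': [4/5 + 1/5*0/1, 4/5 + 1/5*1/5) = [4/5, 21/25)
  'a': [4/5 + 1/5*1/5, 4/5 + 1/5*4/5) = [21/25, 24/25)
  'f': [4/5 + 1/5*4/5, 4/5 + 1/5*1/1) = [24/25, 1/1) <- contains code 1249/1250
  emit 'f', narrow to [24/25, 1/1)
Step 3: interval [24/25, 1/1), width = 1/1 - 24/25 = 1/25
  'c': [24/25 + 1/25*0/1, 24/25 + 1/25*1/5) = [24/25, 121/125)
  'a': [24/25 + 1/25*1/5, 24/25 + 1/25*4/5) = [121/125, 124/125)
  'f': [24/25 + 1/25*4/5, 24/25 + 1/25*1/1) = [124/125, 1/1) <- contains code 1249/1250
  emit 'f', narrow to [124/125, 1/1)
Step 4: interval [124/125, 1/1), width = 1/1 - 124/125 = 1/125
  'c': [124/125 + 1/125*0/1, 124/125 + 1/125*1/5) = [124/125, 621/625)
  'a': [124/125 + 1/125*1/5, 124/125 + 1/125*4/5) = [621/625, 624/625)
  'f': [124/125 + 1/125*4/5, 124/125 + 1/125*1/1) = [624/625, 1/1) <- contains code 1249/1250
  emit 'f', narrow to [624/625, 1/1)

Answer: ffff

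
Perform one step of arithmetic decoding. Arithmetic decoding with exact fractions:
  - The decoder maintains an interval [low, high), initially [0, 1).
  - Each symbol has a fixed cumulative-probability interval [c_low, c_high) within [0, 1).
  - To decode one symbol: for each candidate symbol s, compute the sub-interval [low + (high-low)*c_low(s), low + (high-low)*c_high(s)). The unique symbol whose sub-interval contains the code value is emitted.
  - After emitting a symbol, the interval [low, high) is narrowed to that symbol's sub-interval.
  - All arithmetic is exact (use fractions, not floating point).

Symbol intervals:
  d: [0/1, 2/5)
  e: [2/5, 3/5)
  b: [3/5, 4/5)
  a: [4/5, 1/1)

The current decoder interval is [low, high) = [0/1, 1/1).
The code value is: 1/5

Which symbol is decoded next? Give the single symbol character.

Answer: d

Derivation:
Interval width = high − low = 1/1 − 0/1 = 1/1
Scaled code = (code − low) / width = (1/5 − 0/1) / 1/1 = 1/5
  d: [0/1, 2/5) ← scaled code falls here ✓
  e: [2/5, 3/5) 
  b: [3/5, 4/5) 
  a: [4/5, 1/1) 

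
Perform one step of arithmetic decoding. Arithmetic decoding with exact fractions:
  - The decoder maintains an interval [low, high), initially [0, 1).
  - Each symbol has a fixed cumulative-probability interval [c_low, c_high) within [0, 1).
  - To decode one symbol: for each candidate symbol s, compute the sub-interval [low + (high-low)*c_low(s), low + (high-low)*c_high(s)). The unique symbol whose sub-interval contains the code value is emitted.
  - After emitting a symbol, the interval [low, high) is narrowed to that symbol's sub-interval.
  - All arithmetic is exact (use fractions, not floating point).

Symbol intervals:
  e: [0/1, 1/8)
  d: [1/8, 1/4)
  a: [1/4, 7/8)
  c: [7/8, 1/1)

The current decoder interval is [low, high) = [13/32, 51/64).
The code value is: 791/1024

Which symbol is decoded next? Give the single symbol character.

Interval width = high − low = 51/64 − 13/32 = 25/64
Scaled code = (code − low) / width = (791/1024 − 13/32) / 25/64 = 15/16
  e: [0/1, 1/8) 
  d: [1/8, 1/4) 
  a: [1/4, 7/8) 
  c: [7/8, 1/1) ← scaled code falls here ✓

Answer: c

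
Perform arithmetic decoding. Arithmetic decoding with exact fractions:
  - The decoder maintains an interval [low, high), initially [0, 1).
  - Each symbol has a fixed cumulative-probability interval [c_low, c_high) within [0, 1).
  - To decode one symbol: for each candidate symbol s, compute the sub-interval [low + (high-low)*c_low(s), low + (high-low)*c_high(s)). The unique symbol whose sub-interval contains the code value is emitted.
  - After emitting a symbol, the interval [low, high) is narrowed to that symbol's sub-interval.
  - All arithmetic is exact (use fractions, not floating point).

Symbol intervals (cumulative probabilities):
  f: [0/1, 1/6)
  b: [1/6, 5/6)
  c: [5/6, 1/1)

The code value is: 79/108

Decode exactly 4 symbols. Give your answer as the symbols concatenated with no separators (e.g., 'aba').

Answer: bcfb

Derivation:
Step 1: interval [0/1, 1/1), width = 1/1 - 0/1 = 1/1
  'f': [0/1 + 1/1*0/1, 0/1 + 1/1*1/6) = [0/1, 1/6)
  'b': [0/1 + 1/1*1/6, 0/1 + 1/1*5/6) = [1/6, 5/6) <- contains code 79/108
  'c': [0/1 + 1/1*5/6, 0/1 + 1/1*1/1) = [5/6, 1/1)
  emit 'b', narrow to [1/6, 5/6)
Step 2: interval [1/6, 5/6), width = 5/6 - 1/6 = 2/3
  'f': [1/6 + 2/3*0/1, 1/6 + 2/3*1/6) = [1/6, 5/18)
  'b': [1/6 + 2/3*1/6, 1/6 + 2/3*5/6) = [5/18, 13/18)
  'c': [1/6 + 2/3*5/6, 1/6 + 2/3*1/1) = [13/18, 5/6) <- contains code 79/108
  emit 'c', narrow to [13/18, 5/6)
Step 3: interval [13/18, 5/6), width = 5/6 - 13/18 = 1/9
  'f': [13/18 + 1/9*0/1, 13/18 + 1/9*1/6) = [13/18, 20/27) <- contains code 79/108
  'b': [13/18 + 1/9*1/6, 13/18 + 1/9*5/6) = [20/27, 22/27)
  'c': [13/18 + 1/9*5/6, 13/18 + 1/9*1/1) = [22/27, 5/6)
  emit 'f', narrow to [13/18, 20/27)
Step 4: interval [13/18, 20/27), width = 20/27 - 13/18 = 1/54
  'f': [13/18 + 1/54*0/1, 13/18 + 1/54*1/6) = [13/18, 235/324)
  'b': [13/18 + 1/54*1/6, 13/18 + 1/54*5/6) = [235/324, 239/324) <- contains code 79/108
  'c': [13/18 + 1/54*5/6, 13/18 + 1/54*1/1) = [239/324, 20/27)
  emit 'b', narrow to [235/324, 239/324)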